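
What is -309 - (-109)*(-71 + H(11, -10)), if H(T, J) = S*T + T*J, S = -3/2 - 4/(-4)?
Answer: -41275/2 ≈ -20638.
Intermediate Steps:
S = -½ (S = -3*½ - 4*(-¼) = -3/2 + 1 = -½ ≈ -0.50000)
H(T, J) = -T/2 + J*T (H(T, J) = -T/2 + T*J = -T/2 + J*T)
-309 - (-109)*(-71 + H(11, -10)) = -309 - (-109)*(-71 + 11*(-½ - 10)) = -309 - (-109)*(-71 + 11*(-21/2)) = -309 - (-109)*(-71 - 231/2) = -309 - (-109)*(-373)/2 = -309 - 1*40657/2 = -309 - 40657/2 = -41275/2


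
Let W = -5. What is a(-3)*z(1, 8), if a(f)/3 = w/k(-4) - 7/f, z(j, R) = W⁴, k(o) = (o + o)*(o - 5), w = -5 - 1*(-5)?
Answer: 4375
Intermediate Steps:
w = 0 (w = -5 + 5 = 0)
k(o) = 2*o*(-5 + o) (k(o) = (2*o)*(-5 + o) = 2*o*(-5 + o))
z(j, R) = 625 (z(j, R) = (-5)⁴ = 625)
a(f) = -21/f (a(f) = 3*(0/((2*(-4)*(-5 - 4))) - 7/f) = 3*(0/((2*(-4)*(-9))) - 7/f) = 3*(0/72 - 7/f) = 3*(0*(1/72) - 7/f) = 3*(0 - 7/f) = 3*(-7/f) = -21/f)
a(-3)*z(1, 8) = -21/(-3)*625 = -21*(-⅓)*625 = 7*625 = 4375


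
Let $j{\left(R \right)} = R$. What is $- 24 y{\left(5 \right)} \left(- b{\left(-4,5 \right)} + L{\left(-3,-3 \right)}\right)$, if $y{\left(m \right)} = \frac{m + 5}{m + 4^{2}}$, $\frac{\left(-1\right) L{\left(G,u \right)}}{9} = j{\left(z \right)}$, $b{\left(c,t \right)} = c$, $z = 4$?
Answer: $\frac{2560}{7} \approx 365.71$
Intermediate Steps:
$L{\left(G,u \right)} = -36$ ($L{\left(G,u \right)} = \left(-9\right) 4 = -36$)
$y{\left(m \right)} = \frac{5 + m}{16 + m}$ ($y{\left(m \right)} = \frac{5 + m}{m + 16} = \frac{5 + m}{16 + m}$)
$- 24 y{\left(5 \right)} \left(- b{\left(-4,5 \right)} + L{\left(-3,-3 \right)}\right) = - 24 \frac{5 + 5}{16 + 5} \left(\left(-1\right) \left(-4\right) - 36\right) = - 24 \cdot \frac{1}{21} \cdot 10 \left(4 - 36\right) = - 24 \cdot \frac{1}{21} \cdot 10 \left(-32\right) = \left(-24\right) \frac{10}{21} \left(-32\right) = \left(- \frac{80}{7}\right) \left(-32\right) = \frac{2560}{7}$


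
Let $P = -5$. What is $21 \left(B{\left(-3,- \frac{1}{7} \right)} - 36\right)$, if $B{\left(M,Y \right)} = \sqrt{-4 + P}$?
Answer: $-756 + 63 i \approx -756.0 + 63.0 i$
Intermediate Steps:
$B{\left(M,Y \right)} = 3 i$ ($B{\left(M,Y \right)} = \sqrt{-4 - 5} = \sqrt{-9} = 3 i$)
$21 \left(B{\left(-3,- \frac{1}{7} \right)} - 36\right) = 21 \left(3 i - 36\right) = 21 \left(-36 + 3 i\right) = -756 + 63 i$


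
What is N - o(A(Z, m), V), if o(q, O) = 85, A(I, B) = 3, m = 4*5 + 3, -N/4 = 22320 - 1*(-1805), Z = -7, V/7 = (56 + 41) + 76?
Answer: -96585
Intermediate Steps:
V = 1211 (V = 7*((56 + 41) + 76) = 7*(97 + 76) = 7*173 = 1211)
N = -96500 (N = -4*(22320 - 1*(-1805)) = -4*(22320 + 1805) = -4*24125 = -96500)
m = 23 (m = 20 + 3 = 23)
N - o(A(Z, m), V) = -96500 - 1*85 = -96500 - 85 = -96585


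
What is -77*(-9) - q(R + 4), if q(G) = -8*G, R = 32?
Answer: 981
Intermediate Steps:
-77*(-9) - q(R + 4) = -77*(-9) - (-8)*(32 + 4) = 693 - (-8)*36 = 693 - 1*(-288) = 693 + 288 = 981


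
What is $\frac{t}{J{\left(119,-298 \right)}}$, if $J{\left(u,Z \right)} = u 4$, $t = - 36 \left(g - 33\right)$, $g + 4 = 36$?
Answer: $\frac{9}{119} \approx 0.07563$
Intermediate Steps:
$g = 32$ ($g = -4 + 36 = 32$)
$t = 36$ ($t = - 36 \left(32 - 33\right) = \left(-36\right) \left(-1\right) = 36$)
$J{\left(u,Z \right)} = 4 u$
$\frac{t}{J{\left(119,-298 \right)}} = \frac{36}{4 \cdot 119} = \frac{36}{476} = 36 \cdot \frac{1}{476} = \frac{9}{119}$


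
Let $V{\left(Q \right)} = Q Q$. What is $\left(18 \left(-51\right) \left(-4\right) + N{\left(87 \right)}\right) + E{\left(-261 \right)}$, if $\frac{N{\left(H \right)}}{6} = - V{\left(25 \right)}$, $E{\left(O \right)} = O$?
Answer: $-339$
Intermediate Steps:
$V{\left(Q \right)} = Q^{2}$
$N{\left(H \right)} = -3750$ ($N{\left(H \right)} = 6 \left(- 25^{2}\right) = 6 \left(\left(-1\right) 625\right) = 6 \left(-625\right) = -3750$)
$\left(18 \left(-51\right) \left(-4\right) + N{\left(87 \right)}\right) + E{\left(-261 \right)} = \left(18 \left(-51\right) \left(-4\right) - 3750\right) - 261 = \left(\left(-918\right) \left(-4\right) - 3750\right) - 261 = \left(3672 - 3750\right) - 261 = -78 - 261 = -339$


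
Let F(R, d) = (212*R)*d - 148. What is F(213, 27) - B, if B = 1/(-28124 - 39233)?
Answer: 82112493849/67357 ≈ 1.2191e+6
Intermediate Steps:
B = -1/67357 (B = 1/(-67357) = -1/67357 ≈ -1.4846e-5)
F(R, d) = -148 + 212*R*d (F(R, d) = 212*R*d - 148 = -148 + 212*R*d)
F(213, 27) - B = (-148 + 212*213*27) - 1*(-1/67357) = (-148 + 1219212) + 1/67357 = 1219064 + 1/67357 = 82112493849/67357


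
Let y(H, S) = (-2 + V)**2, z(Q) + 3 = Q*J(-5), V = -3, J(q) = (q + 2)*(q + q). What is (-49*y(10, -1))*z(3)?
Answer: -106575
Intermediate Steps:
J(q) = 2*q*(2 + q) (J(q) = (2 + q)*(2*q) = 2*q*(2 + q))
z(Q) = -3 + 30*Q (z(Q) = -3 + Q*(2*(-5)*(2 - 5)) = -3 + Q*(2*(-5)*(-3)) = -3 + Q*30 = -3 + 30*Q)
y(H, S) = 25 (y(H, S) = (-2 - 3)**2 = (-5)**2 = 25)
(-49*y(10, -1))*z(3) = (-49*25)*(-3 + 30*3) = -1225*(-3 + 90) = -1225*87 = -106575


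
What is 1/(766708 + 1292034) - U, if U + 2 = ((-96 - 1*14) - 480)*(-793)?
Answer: -963219502055/2058742 ≈ -4.6787e+5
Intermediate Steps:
U = 467868 (U = -2 + ((-96 - 1*14) - 480)*(-793) = -2 + ((-96 - 14) - 480)*(-793) = -2 + (-110 - 480)*(-793) = -2 - 590*(-793) = -2 + 467870 = 467868)
1/(766708 + 1292034) - U = 1/(766708 + 1292034) - 1*467868 = 1/2058742 - 467868 = -963219502055/2058742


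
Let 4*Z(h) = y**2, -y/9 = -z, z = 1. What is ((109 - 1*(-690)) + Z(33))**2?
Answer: 10738729/16 ≈ 6.7117e+5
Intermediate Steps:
y = 9 (y = -(-9) = -9*(-1) = 9)
Z(h) = 81/4 (Z(h) = (1/4)*9**2 = (1/4)*81 = 81/4)
((109 - 1*(-690)) + Z(33))**2 = ((109 - 1*(-690)) + 81/4)**2 = ((109 + 690) + 81/4)**2 = (799 + 81/4)**2 = (3277/4)**2 = 10738729/16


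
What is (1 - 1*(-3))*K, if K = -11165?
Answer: -44660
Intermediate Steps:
(1 - 1*(-3))*K = (1 - 1*(-3))*(-11165) = (1 + 3)*(-11165) = 4*(-11165) = -44660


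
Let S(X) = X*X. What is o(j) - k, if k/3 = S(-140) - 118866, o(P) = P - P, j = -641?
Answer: 297798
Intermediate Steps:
S(X) = X**2
o(P) = 0
k = -297798 (k = 3*((-140)**2 - 118866) = 3*(19600 - 118866) = 3*(-99266) = -297798)
o(j) - k = 0 - 1*(-297798) = 0 + 297798 = 297798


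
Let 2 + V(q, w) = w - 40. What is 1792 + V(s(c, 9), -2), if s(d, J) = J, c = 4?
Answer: 1748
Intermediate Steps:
V(q, w) = -42 + w (V(q, w) = -2 + (w - 40) = -2 + (-40 + w) = -42 + w)
1792 + V(s(c, 9), -2) = 1792 + (-42 - 2) = 1792 - 44 = 1748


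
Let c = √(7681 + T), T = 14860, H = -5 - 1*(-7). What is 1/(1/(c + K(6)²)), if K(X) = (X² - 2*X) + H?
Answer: 676 + √22541 ≈ 826.14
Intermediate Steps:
H = 2 (H = -5 + 7 = 2)
K(X) = 2 + X² - 2*X (K(X) = (X² - 2*X) + 2 = 2 + X² - 2*X)
c = √22541 (c = √(7681 + 14860) = √22541 ≈ 150.14)
1/(1/(c + K(6)²)) = 1/(1/(√22541 + (2 + 6² - 2*6)²)) = 1/(1/(√22541 + (2 + 36 - 12)²)) = 1/(1/(√22541 + 26²)) = 1/(1/(√22541 + 676)) = 1/(1/(676 + √22541)) = 676 + √22541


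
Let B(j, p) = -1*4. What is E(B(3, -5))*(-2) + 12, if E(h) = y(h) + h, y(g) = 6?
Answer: 8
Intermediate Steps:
B(j, p) = -4
E(h) = 6 + h
E(B(3, -5))*(-2) + 12 = (6 - 4)*(-2) + 12 = 2*(-2) + 12 = -4 + 12 = 8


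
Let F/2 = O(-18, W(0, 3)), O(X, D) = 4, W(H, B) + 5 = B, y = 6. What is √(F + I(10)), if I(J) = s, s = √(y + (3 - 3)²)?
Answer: √(8 + √6) ≈ 3.2326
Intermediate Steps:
W(H, B) = -5 + B
F = 8 (F = 2*4 = 8)
s = √6 (s = √(6 + (3 - 3)²) = √(6 + 0²) = √(6 + 0) = √6 ≈ 2.4495)
I(J) = √6
√(F + I(10)) = √(8 + √6)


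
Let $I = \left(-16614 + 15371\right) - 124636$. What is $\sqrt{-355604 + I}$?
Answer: $i \sqrt{481483} \approx 693.89 i$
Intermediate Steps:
$I = -125879$ ($I = -1243 - 124636 = -125879$)
$\sqrt{-355604 + I} = \sqrt{-355604 - 125879} = \sqrt{-481483} = i \sqrt{481483}$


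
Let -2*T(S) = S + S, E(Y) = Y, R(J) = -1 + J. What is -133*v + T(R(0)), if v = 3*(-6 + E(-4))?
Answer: 3991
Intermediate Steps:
T(S) = -S (T(S) = -(S + S)/2 = -S)
v = -30 (v = 3*(-6 - 4) = 3*(-10) = -30)
-133*v + T(R(0)) = -133*(-30) - (-1 + 0) = 3990 - 1*(-1) = 3990 + 1 = 3991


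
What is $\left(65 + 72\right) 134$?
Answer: $18358$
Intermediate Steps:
$\left(65 + 72\right) 134 = 137 \cdot 134 = 18358$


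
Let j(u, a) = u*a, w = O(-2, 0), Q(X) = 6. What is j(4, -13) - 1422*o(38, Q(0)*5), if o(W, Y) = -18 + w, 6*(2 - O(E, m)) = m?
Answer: 22700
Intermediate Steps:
O(E, m) = 2 - m/6
w = 2 (w = 2 - ⅙*0 = 2 + 0 = 2)
j(u, a) = a*u
o(W, Y) = -16 (o(W, Y) = -18 + 2 = -16)
j(4, -13) - 1422*o(38, Q(0)*5) = -13*4 - 1422*(-16) = -52 + 22752 = 22700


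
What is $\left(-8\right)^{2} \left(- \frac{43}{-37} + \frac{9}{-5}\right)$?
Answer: $- \frac{7552}{185} \approx -40.822$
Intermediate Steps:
$\left(-8\right)^{2} \left(- \frac{43}{-37} + \frac{9}{-5}\right) = 64 \left(\left(-43\right) \left(- \frac{1}{37}\right) + 9 \left(- \frac{1}{5}\right)\right) = 64 \left(\frac{43}{37} - \frac{9}{5}\right) = 64 \left(- \frac{118}{185}\right) = - \frac{7552}{185}$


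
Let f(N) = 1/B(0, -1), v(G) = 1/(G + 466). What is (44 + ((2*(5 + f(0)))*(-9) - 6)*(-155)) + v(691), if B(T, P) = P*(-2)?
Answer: 18881084/1157 ≈ 16319.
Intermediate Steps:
v(G) = 1/(466 + G)
B(T, P) = -2*P
f(N) = ½ (f(N) = 1/(-2*(-1)) = 1/2 = ½)
(44 + ((2*(5 + f(0)))*(-9) - 6)*(-155)) + v(691) = (44 + ((2*(5 + ½))*(-9) - 6)*(-155)) + 1/(466 + 691) = (44 + ((2*(11/2))*(-9) - 6)*(-155)) + 1/1157 = (44 + (11*(-9) - 6)*(-155)) + 1/1157 = (44 + (-99 - 6)*(-155)) + 1/1157 = (44 - 105*(-155)) + 1/1157 = (44 + 16275) + 1/1157 = 16319 + 1/1157 = 18881084/1157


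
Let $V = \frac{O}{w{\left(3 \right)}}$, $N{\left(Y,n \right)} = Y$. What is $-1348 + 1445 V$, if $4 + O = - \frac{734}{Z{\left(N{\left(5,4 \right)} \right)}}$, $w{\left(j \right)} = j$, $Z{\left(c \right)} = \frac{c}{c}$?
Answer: $-356818$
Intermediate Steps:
$Z{\left(c \right)} = 1$
$O = -738$ ($O = -4 - \frac{734}{1} = -4 - 734 = -738$)
$V = -246$ ($V = - \frac{738}{3} = \left(-738\right) \frac{1}{3} = -246$)
$-1348 + 1445 V = -1348 + 1445 \left(-246\right) = -1348 - 355470 = -356818$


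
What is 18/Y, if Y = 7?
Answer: 18/7 ≈ 2.5714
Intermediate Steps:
18/Y = 18/7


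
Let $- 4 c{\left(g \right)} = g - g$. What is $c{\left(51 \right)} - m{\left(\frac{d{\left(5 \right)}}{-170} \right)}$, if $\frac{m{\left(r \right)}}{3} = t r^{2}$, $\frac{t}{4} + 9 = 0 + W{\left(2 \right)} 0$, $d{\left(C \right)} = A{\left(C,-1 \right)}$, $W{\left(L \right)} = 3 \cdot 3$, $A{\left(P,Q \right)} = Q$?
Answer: $\frac{27}{7225} \approx 0.003737$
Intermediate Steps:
$W{\left(L \right)} = 9$
$d{\left(C \right)} = -1$
$t = -36$ ($t = -36 + 4 \left(0 + 9 \cdot 0\right) = -36 + 4 \left(0 + 0\right) = -36 + 4 \cdot 0 = -36 + 0 = -36$)
$c{\left(g \right)} = 0$ ($c{\left(g \right)} = - \frac{g - g}{4} = \left(- \frac{1}{4}\right) 0 = 0$)
$m{\left(r \right)} = - 108 r^{2}$ ($m{\left(r \right)} = 3 \left(- 36 r^{2}\right) = - 108 r^{2}$)
$c{\left(51 \right)} - m{\left(\frac{d{\left(5 \right)}}{-170} \right)} = 0 - - 108 \left(- \frac{1}{-170}\right)^{2} = 0 - - 108 \left(\left(-1\right) \left(- \frac{1}{170}\right)\right)^{2} = 0 - - \frac{108}{28900} = 0 - \left(-108\right) \frac{1}{28900} = 0 - - \frac{27}{7225} = 0 + \frac{27}{7225} = \frac{27}{7225}$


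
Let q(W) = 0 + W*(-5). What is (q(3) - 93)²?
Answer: 11664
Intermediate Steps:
q(W) = -5*W (q(W) = 0 - 5*W = -5*W)
(q(3) - 93)² = (-5*3 - 93)² = (-15 - 93)² = (-108)² = 11664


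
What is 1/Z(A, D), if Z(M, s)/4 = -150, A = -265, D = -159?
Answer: -1/600 ≈ -0.0016667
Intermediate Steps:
Z(M, s) = -600 (Z(M, s) = 4*(-150) = -600)
1/Z(A, D) = 1/(-600) = -1/600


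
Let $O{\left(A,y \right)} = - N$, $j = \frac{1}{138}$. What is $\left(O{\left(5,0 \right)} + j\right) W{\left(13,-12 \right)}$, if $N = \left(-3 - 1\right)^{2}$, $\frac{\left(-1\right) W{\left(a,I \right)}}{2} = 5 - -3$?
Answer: $\frac{17656}{69} \approx 255.88$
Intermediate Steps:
$W{\left(a,I \right)} = -16$ ($W{\left(a,I \right)} = - 2 \left(5 - -3\right) = - 2 \left(5 + 3\right) = \left(-2\right) 8 = -16$)
$j = \frac{1}{138} \approx 0.0072464$
$N = 16$ ($N = \left(-4\right)^{2} = 16$)
$O{\left(A,y \right)} = -16$ ($O{\left(A,y \right)} = \left(-1\right) 16 = -16$)
$\left(O{\left(5,0 \right)} + j\right) W{\left(13,-12 \right)} = \left(-16 + \frac{1}{138}\right) \left(-16\right) = \left(- \frac{2207}{138}\right) \left(-16\right) = \frac{17656}{69}$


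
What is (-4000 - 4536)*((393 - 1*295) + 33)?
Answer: -1118216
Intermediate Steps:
(-4000 - 4536)*((393 - 1*295) + 33) = -8536*((393 - 295) + 33) = -8536*(98 + 33) = -8536*131 = -1118216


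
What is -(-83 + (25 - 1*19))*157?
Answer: 12089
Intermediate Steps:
-(-83 + (25 - 1*19))*157 = -(-83 + (25 - 19))*157 = -(-83 + 6)*157 = -(-77)*157 = -1*(-12089) = 12089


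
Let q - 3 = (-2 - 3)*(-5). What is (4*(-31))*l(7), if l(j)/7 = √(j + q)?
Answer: -868*√35 ≈ -5135.2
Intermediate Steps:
q = 28 (q = 3 + (-2 - 3)*(-5) = 3 - 5*(-5) = 3 + 25 = 28)
l(j) = 7*√(28 + j) (l(j) = 7*√(j + 28) = 7*√(28 + j))
(4*(-31))*l(7) = (4*(-31))*(7*√(28 + 7)) = -868*√35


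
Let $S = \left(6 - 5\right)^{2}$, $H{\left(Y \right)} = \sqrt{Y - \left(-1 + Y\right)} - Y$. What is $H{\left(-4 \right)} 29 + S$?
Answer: $146$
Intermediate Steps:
$H{\left(Y \right)} = 1 - Y$ ($H{\left(Y \right)} = \sqrt{Y - \left(-1 + Y\right)} - Y = \sqrt{1} - Y = 1 - Y$)
$S = 1$ ($S = 1^{2} = 1$)
$H{\left(-4 \right)} 29 + S = \left(1 - -4\right) 29 + 1 = \left(1 + 4\right) 29 + 1 = 5 \cdot 29 + 1 = 145 + 1 = 146$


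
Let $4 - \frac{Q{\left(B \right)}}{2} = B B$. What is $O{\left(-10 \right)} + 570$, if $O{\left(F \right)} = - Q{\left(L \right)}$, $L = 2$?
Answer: $570$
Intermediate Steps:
$Q{\left(B \right)} = 8 - 2 B^{2}$ ($Q{\left(B \right)} = 8 - 2 B B = 8 - 2 B^{2}$)
$O{\left(F \right)} = 0$ ($O{\left(F \right)} = - (8 - 2 \cdot 2^{2}) = - (8 - 8) = \left(-1\right) 0 = 0$)
$O{\left(-10 \right)} + 570 = 0 + 570 = 570$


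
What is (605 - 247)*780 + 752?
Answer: 279992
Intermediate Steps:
(605 - 247)*780 + 752 = 358*780 + 752 = 279240 + 752 = 279992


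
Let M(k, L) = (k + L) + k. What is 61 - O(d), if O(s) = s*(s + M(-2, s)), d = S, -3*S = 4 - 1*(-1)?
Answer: 439/9 ≈ 48.778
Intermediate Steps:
M(k, L) = L + 2*k (M(k, L) = (L + k) + k = L + 2*k)
S = -5/3 (S = -(4 - 1*(-1))/3 = -(4 + 1)/3 = -⅓*5 = -5/3 ≈ -1.6667)
d = -5/3 ≈ -1.6667
O(s) = s*(-4 + 2*s) (O(s) = s*(s + (s + 2*(-2))) = s*(s + (s - 4)) = s*(s + (-4 + s)) = s*(-4 + 2*s))
61 - O(d) = 61 - 2*(-5)*(-2 - 5/3)/3 = 61 - 2*(-5)*(-11)/(3*3) = 61 - 1*110/9 = 61 - 110/9 = 439/9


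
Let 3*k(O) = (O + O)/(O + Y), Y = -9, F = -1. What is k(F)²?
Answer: 1/225 ≈ 0.0044444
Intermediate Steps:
k(O) = 2*O/(3*(-9 + O)) (k(O) = ((O + O)/(O - 9))/3 = ((2*O)/(-9 + O))/3 = (2*O/(-9 + O))/3 = 2*O/(3*(-9 + O)))
k(F)² = ((⅔)*(-1)/(-9 - 1))² = ((⅔)*(-1)/(-10))² = ((⅔)*(-1)*(-⅒))² = (1/15)² = 1/225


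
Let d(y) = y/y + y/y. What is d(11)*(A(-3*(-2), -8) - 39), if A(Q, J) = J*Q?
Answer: -174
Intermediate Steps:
d(y) = 2 (d(y) = 1 + 1 = 2)
d(11)*(A(-3*(-2), -8) - 39) = 2*(-(-24)*(-2) - 39) = 2*(-8*6 - 39) = 2*(-48 - 39) = 2*(-87) = -174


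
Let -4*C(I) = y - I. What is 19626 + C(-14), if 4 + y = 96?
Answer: 39199/2 ≈ 19600.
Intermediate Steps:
y = 92 (y = -4 + 96 = 92)
C(I) = -23 + I/4 (C(I) = -(92 - I)/4 = -23 + I/4)
19626 + C(-14) = 19626 + (-23 + (1/4)*(-14)) = 19626 + (-23 - 7/2) = 19626 - 53/2 = 39199/2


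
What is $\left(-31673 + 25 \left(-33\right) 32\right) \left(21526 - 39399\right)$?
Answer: $1037938729$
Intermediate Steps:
$\left(-31673 + 25 \left(-33\right) 32\right) \left(21526 - 39399\right) = \left(-31673 - 26400\right) \left(-17873\right) = \left(-58073\right) \left(-17873\right) = 1037938729$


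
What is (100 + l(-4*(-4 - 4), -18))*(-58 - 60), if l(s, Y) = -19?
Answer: -9558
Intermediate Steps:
(100 + l(-4*(-4 - 4), -18))*(-58 - 60) = (100 - 19)*(-58 - 60) = 81*(-118) = -9558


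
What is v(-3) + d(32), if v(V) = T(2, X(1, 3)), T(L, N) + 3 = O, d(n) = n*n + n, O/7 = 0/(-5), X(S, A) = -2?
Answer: 1053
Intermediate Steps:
O = 0 (O = 7*(0/(-5)) = 7*(0*(-⅕)) = 7*0 = 0)
d(n) = n + n² (d(n) = n² + n = n + n²)
T(L, N) = -3 (T(L, N) = -3 + 0 = -3)
v(V) = -3
v(-3) + d(32) = -3 + 32*(1 + 32) = -3 + 32*33 = -3 + 1056 = 1053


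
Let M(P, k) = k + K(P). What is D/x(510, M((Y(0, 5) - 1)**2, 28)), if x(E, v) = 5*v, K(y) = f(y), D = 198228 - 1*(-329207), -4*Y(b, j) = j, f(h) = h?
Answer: 1687792/529 ≈ 3190.5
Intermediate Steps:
Y(b, j) = -j/4
D = 527435 (D = 198228 + 329207 = 527435)
K(y) = y
M(P, k) = P + k (M(P, k) = k + P = P + k)
D/x(510, M((Y(0, 5) - 1)**2, 28)) = 527435/((5*((-1/4*5 - 1)**2 + 28))) = 527435/((5*((-5/4 - 1)**2 + 28))) = 527435/((5*((-9/4)**2 + 28))) = 527435/((5*(81/16 + 28))) = 527435/((5*(529/16))) = 527435/(2645/16) = 527435*(16/2645) = 1687792/529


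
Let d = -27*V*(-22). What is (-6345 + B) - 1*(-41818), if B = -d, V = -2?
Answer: 36661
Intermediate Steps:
d = -1188 (d = -27*(-2)*(-22) = 54*(-22) = -1188)
B = 1188 (B = -1*(-1188) = 1188)
(-6345 + B) - 1*(-41818) = (-6345 + 1188) - 1*(-41818) = -5157 + 41818 = 36661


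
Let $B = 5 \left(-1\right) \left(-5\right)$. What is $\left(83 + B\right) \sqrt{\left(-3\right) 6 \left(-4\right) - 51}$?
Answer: $108 \sqrt{21} \approx 494.92$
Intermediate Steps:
$B = 25$ ($B = \left(-5\right) \left(-5\right) = 25$)
$\left(83 + B\right) \sqrt{\left(-3\right) 6 \left(-4\right) - 51} = \left(83 + 25\right) \sqrt{\left(-3\right) 6 \left(-4\right) - 51} = 108 \sqrt{\left(-18\right) \left(-4\right) - 51} = 108 \sqrt{72 - 51} = 108 \sqrt{21}$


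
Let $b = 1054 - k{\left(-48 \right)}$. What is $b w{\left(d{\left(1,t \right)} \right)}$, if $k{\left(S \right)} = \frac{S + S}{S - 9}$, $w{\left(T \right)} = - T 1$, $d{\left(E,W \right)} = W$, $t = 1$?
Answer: $- \frac{19994}{19} \approx -1052.3$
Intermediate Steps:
$w{\left(T \right)} = - T$
$k{\left(S \right)} = \frac{2 S}{-9 + S}$
$b = \frac{19994}{19}$ ($b = 1054 - 2 \left(-48\right) \frac{1}{-9 - 48} = 1054 - 2 \left(-48\right) \frac{1}{-57} = 1054 - 2 \left(-48\right) \left(- \frac{1}{57}\right) = 1054 - \frac{32}{19} = \frac{19994}{19} \approx 1052.3$)
$b w{\left(d{\left(1,t \right)} \right)} = \frac{19994 \left(\left(-1\right) 1\right)}{19} = \frac{19994}{19} \left(-1\right) = - \frac{19994}{19}$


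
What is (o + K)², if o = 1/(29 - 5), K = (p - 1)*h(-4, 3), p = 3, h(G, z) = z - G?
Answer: 113569/576 ≈ 197.17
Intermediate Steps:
K = 14 (K = (3 - 1)*(3 - 1*(-4)) = 2*(3 + 4) = 2*7 = 14)
o = 1/24 ≈ 0.041667
(o + K)² = (1/24 + 14)² = (337/24)² = 113569/576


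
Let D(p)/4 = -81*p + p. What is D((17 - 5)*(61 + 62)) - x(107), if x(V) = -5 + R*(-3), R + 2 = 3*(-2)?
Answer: -472339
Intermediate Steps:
R = -8 (R = -2 + 3*(-2) = -2 - 6 = -8)
D(p) = -320*p (D(p) = 4*(-81*p + p) = 4*(-80*p) = -320*p)
x(V) = 19 (x(V) = -5 - 8*(-3) = -5 + 24 = 19)
D((17 - 5)*(61 + 62)) - x(107) = -320*(17 - 5)*(61 + 62) - 1*19 = -3840*123 - 19 = -320*1476 - 19 = -472320 - 19 = -472339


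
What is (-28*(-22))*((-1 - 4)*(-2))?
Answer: 6160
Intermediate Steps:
(-28*(-22))*((-1 - 4)*(-2)) = 616*(-5*(-2)) = 616*10 = 6160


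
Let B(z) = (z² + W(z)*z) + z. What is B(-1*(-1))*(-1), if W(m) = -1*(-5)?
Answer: -7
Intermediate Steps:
W(m) = 5
B(z) = z² + 6*z (B(z) = (z² + 5*z) + z = z² + 6*z)
B(-1*(-1))*(-1) = ((-1*(-1))*(6 - 1*(-1)))*(-1) = (1*(6 + 1))*(-1) = (1*7)*(-1) = 7*(-1) = -7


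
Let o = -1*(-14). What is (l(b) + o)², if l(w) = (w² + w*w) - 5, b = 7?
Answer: 11449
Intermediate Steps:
l(w) = -5 + 2*w² (l(w) = (w² + w²) - 5 = 2*w² - 5 = -5 + 2*w²)
o = 14
(l(b) + o)² = ((-5 + 2*7²) + 14)² = ((-5 + 2*49) + 14)² = ((-5 + 98) + 14)² = (93 + 14)² = 107² = 11449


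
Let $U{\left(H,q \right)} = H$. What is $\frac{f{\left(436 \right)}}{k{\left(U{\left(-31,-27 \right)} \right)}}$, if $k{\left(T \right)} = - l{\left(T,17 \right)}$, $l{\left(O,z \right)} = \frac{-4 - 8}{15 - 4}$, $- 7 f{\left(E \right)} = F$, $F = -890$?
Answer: $\frac{4895}{42} \approx 116.55$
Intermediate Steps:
$f{\left(E \right)} = \frac{890}{7}$ ($f{\left(E \right)} = \left(- \frac{1}{7}\right) \left(-890\right) = \frac{890}{7}$)
$l{\left(O,z \right)} = - \frac{12}{11}$
$k{\left(T \right)} = \frac{12}{11}$ ($k{\left(T \right)} = \left(-1\right) \left(- \frac{12}{11}\right) = \frac{12}{11}$)
$\frac{f{\left(436 \right)}}{k{\left(U{\left(-31,-27 \right)} \right)}} = \frac{890}{7 \cdot \frac{12}{11}} = \frac{890}{7} \cdot \frac{11}{12} = \frac{4895}{42}$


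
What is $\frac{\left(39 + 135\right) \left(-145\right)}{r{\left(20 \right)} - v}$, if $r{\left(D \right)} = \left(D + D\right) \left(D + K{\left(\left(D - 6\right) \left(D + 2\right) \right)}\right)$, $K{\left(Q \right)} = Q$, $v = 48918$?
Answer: $\frac{12615}{17899} \approx 0.70479$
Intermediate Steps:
$r{\left(D \right)} = 2 D \left(D + \left(-6 + D\right) \left(2 + D\right)\right)$ ($r{\left(D \right)} = \left(D + D\right) \left(D + \left(D - 6\right) \left(D + 2\right)\right) = 2 D \left(D + \left(-6 + D\right) \left(2 + D\right)\right)$)
$\frac{\left(39 + 135\right) \left(-145\right)}{r{\left(20 \right)} - v} = \frac{\left(39 + 135\right) \left(-145\right)}{2 \cdot 20 \left(-12 + 20^{2} - 60\right) - 48918} = \frac{174 \left(-145\right)}{2 \cdot 20 \left(-12 + 400 - 60\right) - 48918} = - \frac{25230}{2 \cdot 20 \cdot 328 - 48918} = - \frac{25230}{13120 - 48918} = - \frac{25230}{-35798} = \left(-25230\right) \left(- \frac{1}{35798}\right) = \frac{12615}{17899}$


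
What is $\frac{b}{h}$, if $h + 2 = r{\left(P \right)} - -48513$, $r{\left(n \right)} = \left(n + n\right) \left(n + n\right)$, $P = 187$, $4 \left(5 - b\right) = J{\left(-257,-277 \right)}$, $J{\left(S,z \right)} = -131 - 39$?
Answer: $\frac{95}{376774} \approx 0.00025214$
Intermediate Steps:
$J{\left(S,z \right)} = -170$ ($J{\left(S,z \right)} = -131 - 39 = -170$)
$b = \frac{95}{2}$ ($b = 5 - - \frac{85}{2} = 5 + \frac{85}{2} = \frac{95}{2} \approx 47.5$)
$r{\left(n \right)} = 4 n^{2}$ ($r{\left(n \right)} = 2 n 2 n = 4 n^{2}$)
$h = 188387$ ($h = -2 - \left(-48513 - 4 \cdot 187^{2}\right) = -2 + \left(4 \cdot 34969 + 48513\right) = -2 + \left(139876 + 48513\right) = -2 + 188389 = 188387$)
$\frac{b}{h} = \frac{95}{2 \cdot 188387} = \frac{95}{2} \cdot \frac{1}{188387} = \frac{95}{376774}$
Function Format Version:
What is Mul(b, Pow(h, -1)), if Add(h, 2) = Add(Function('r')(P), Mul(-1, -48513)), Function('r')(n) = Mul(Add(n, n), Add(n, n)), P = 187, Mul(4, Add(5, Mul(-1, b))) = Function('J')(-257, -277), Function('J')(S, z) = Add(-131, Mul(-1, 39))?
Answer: Rational(95, 376774) ≈ 0.00025214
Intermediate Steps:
Function('J')(S, z) = -170 (Function('J')(S, z) = Add(-131, -39) = -170)
b = Rational(95, 2) (b = Add(5, Mul(Rational(-1, 4), -170)) = Add(5, Rational(85, 2)) = Rational(95, 2) ≈ 47.500)
Function('r')(n) = Mul(4, Pow(n, 2)) (Function('r')(n) = Mul(Mul(2, n), Mul(2, n)) = Mul(4, Pow(n, 2)))
h = 188387 (h = Add(-2, Add(Mul(4, Pow(187, 2)), Mul(-1, -48513))) = Add(-2, Add(Mul(4, 34969), 48513)) = Add(-2, Add(139876, 48513)) = Add(-2, 188389) = 188387)
Mul(b, Pow(h, -1)) = Mul(Rational(95, 2), Pow(188387, -1)) = Mul(Rational(95, 2), Rational(1, 188387)) = Rational(95, 376774)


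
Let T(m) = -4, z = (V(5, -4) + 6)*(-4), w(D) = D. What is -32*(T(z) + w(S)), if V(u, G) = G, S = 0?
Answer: 128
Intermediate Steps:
z = -8 (z = (-4 + 6)*(-4) = 2*(-4) = -8)
-32*(T(z) + w(S)) = -32*(-4 + 0) = -32*(-4) = 128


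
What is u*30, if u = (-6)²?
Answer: 1080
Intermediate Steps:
u = 36
u*30 = 36*30 = 1080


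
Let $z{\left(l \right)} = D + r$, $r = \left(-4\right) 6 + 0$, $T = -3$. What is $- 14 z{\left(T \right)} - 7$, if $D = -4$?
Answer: $385$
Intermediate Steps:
$r = -24$ ($r = -24 + 0 = -24$)
$z{\left(l \right)} = -28$ ($z{\left(l \right)} = -4 - 24 = -28$)
$- 14 z{\left(T \right)} - 7 = \left(-14\right) \left(-28\right) - 7 = 392 - 7 = 385$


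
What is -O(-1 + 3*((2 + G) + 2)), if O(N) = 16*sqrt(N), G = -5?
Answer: -32*I ≈ -32.0*I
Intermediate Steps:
-O(-1 + 3*((2 + G) + 2)) = -16*sqrt(-1 + 3*((2 - 5) + 2)) = -16*sqrt(-1 + 3*(-3 + 2)) = -16*sqrt(-1 + 3*(-1)) = -16*sqrt(-1 - 3) = -16*sqrt(-4) = -16*2*I = -32*I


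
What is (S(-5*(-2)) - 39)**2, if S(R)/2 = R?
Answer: 361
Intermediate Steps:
S(R) = 2*R
(S(-5*(-2)) - 39)**2 = (2*(-5*(-2)) - 39)**2 = (2*10 - 39)**2 = (20 - 39)**2 = (-19)**2 = 361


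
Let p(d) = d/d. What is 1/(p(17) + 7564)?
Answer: 1/7565 ≈ 0.00013219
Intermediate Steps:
p(d) = 1
1/(p(17) + 7564) = 1/(1 + 7564) = 1/7565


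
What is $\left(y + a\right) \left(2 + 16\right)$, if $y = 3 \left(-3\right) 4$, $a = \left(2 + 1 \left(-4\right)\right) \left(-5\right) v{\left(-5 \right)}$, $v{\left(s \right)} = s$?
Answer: $-1548$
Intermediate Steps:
$a = -50$ ($a = \left(2 + 1 \left(-4\right)\right) \left(-5\right) \left(-5\right) = \left(2 - 4\right) \left(-5\right) \left(-5\right) = \left(-2\right) \left(-5\right) \left(-5\right) = 10 \left(-5\right) = -50$)
$y = -36$ ($y = \left(-9\right) 4 = -36$)
$\left(y + a\right) \left(2 + 16\right) = \left(-36 - 50\right) \left(2 + 16\right) = \left(-86\right) 18 = -1548$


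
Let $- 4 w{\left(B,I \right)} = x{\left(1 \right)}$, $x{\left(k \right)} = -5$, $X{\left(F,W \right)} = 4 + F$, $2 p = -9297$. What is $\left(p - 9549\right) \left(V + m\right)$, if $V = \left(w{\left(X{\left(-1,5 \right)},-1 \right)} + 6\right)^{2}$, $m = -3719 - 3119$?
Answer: $\frac{3082759965}{32} \approx 9.6336 \cdot 10^{7}$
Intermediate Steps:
$p = - \frac{9297}{2}$ ($p = \frac{1}{2} \left(-9297\right) = - \frac{9297}{2} \approx -4648.5$)
$w{\left(B,I \right)} = \frac{5}{4}$ ($w{\left(B,I \right)} = \left(- \frac{1}{4}\right) \left(-5\right) = \frac{5}{4}$)
$m = -6838$
$V = \frac{841}{16}$ ($V = \left(\frac{5}{4} + 6\right)^{2} = \left(\frac{29}{4}\right)^{2} = \frac{841}{16} \approx 52.563$)
$\left(p - 9549\right) \left(V + m\right) = \left(- \frac{9297}{2} - 9549\right) \left(\frac{841}{16} - 6838\right) = \left(- \frac{28395}{2}\right) \left(- \frac{108567}{16}\right) = \frac{3082759965}{32}$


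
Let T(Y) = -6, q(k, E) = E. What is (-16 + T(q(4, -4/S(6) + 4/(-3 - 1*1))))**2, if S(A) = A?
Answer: 484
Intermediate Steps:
(-16 + T(q(4, -4/S(6) + 4/(-3 - 1*1))))**2 = (-16 - 6)**2 = (-22)**2 = 484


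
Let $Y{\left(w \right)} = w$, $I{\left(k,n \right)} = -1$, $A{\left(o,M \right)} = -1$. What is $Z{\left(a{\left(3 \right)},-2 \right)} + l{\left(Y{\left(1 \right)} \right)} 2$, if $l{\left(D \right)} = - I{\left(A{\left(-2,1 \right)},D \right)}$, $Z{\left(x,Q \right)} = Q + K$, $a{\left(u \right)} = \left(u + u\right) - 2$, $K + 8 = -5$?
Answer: $-13$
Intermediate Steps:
$K = -13$ ($K = -8 - 5 = -13$)
$a{\left(u \right)} = -2 + 2 u$ ($a{\left(u \right)} = 2 u - 2 = -2 + 2 u$)
$Z{\left(x,Q \right)} = -13 + Q$ ($Z{\left(x,Q \right)} = Q - 13 = -13 + Q$)
$l{\left(D \right)} = 1$ ($l{\left(D \right)} = \left(-1\right) \left(-1\right) = 1$)
$Z{\left(a{\left(3 \right)},-2 \right)} + l{\left(Y{\left(1 \right)} \right)} 2 = \left(-13 - 2\right) + 1 \cdot 2 = -15 + 2 = -13$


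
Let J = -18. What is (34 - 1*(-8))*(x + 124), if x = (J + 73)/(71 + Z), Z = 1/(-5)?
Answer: 309197/59 ≈ 5240.6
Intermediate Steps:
Z = -1/5 ≈ -0.20000
x = 275/354 (x = (-18 + 73)/(71 - 1/5) = 55/(354/5) = 55*(5/354) = 275/354 ≈ 0.77684)
(34 - 1*(-8))*(x + 124) = (34 - 1*(-8))*(275/354 + 124) = (34 + 8)*(44171/354) = 42*(44171/354) = 309197/59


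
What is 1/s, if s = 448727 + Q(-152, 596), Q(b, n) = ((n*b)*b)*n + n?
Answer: 1/8207359787 ≈ 1.2184e-10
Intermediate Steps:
Q(b, n) = n + b²*n² (Q(b, n) = ((b*n)*b)*n + n = (n*b²)*n + n = b²*n² + n = n + b²*n²)
s = 8207359787 (s = 448727 + 596*(1 + 596*(-152)²) = 448727 + 596*(1 + 596*23104) = 448727 + 596*(1 + 13769984) = 448727 + 596*13769985 = 448727 + 8206911060 = 8207359787)
1/s = 1/8207359787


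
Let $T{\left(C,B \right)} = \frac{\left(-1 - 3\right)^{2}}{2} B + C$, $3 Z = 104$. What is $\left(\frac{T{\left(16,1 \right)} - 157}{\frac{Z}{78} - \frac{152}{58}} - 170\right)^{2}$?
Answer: $\frac{3825051409}{322624} \approx 11856.0$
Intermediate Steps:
$Z = \frac{104}{3}$ ($Z = \frac{1}{3} \cdot 104 = \frac{104}{3} \approx 34.667$)
$T{\left(C,B \right)} = C + 8 B$ ($T{\left(C,B \right)} = \left(-4\right)^{2} \cdot \frac{1}{2} B + C = 16 \cdot \frac{1}{2} B + C = 8 B + C = C + 8 B$)
$\left(\frac{T{\left(16,1 \right)} - 157}{\frac{Z}{78} - \frac{152}{58}} - 170\right)^{2} = \left(\frac{\left(16 + 8 \cdot 1\right) - 157}{\frac{104}{3 \cdot 78} - \frac{152}{58}} - 170\right)^{2} = \left(\frac{\left(16 + 8\right) - 157}{\frac{104}{3} \cdot \frac{1}{78} - \frac{76}{29}} - 170\right)^{2} = \left(\frac{24 - 157}{\frac{4}{9} - \frac{76}{29}} - 170\right)^{2} = \left(- \frac{133}{- \frac{568}{261}} - 170\right)^{2} = \left(\left(-133\right) \left(- \frac{261}{568}\right) - 170\right)^{2} = \left(\frac{34713}{568} - 170\right)^{2} = \left(- \frac{61847}{568}\right)^{2} = \frac{3825051409}{322624}$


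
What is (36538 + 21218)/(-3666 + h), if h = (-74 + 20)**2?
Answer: -9626/125 ≈ -77.008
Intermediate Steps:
h = 2916 (h = (-54)**2 = 2916)
(36538 + 21218)/(-3666 + h) = (36538 + 21218)/(-3666 + 2916) = 57756/(-750) = 57756*(-1/750) = -9626/125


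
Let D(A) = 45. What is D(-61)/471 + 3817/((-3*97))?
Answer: -594904/45687 ≈ -13.021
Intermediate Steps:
D(-61)/471 + 3817/((-3*97)) = 45/471 + 3817/((-3*97)) = 45*(1/471) + 3817/(-291) = 15/157 + 3817*(-1/291) = 15/157 - 3817/291 = -594904/45687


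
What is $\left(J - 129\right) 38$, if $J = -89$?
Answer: $-8284$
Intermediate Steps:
$\left(J - 129\right) 38 = \left(-89 - 129\right) 38 = \left(-218\right) 38 = -8284$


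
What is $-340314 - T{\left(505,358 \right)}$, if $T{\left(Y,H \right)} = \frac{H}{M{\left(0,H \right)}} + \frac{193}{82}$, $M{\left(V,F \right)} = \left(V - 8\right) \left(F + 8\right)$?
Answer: $- \frac{20427141473}{60024} \approx -3.4032 \cdot 10^{5}$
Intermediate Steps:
$M{\left(V,F \right)} = \left(-8 + V\right) \left(8 + F\right)$
$T{\left(Y,H \right)} = \frac{193}{82} + \frac{H}{-64 - 8 H}$ ($T{\left(Y,H \right)} = \frac{H}{-64 - 8 H + 8 \cdot 0 + H 0} + \frac{193}{82} = \frac{H}{-64 - 8 H + 0 + 0} + 193 \cdot \frac{1}{82} = \frac{H}{-64 - 8 H} + \frac{193}{82} = \frac{193}{82} + \frac{H}{-64 - 8 H}$)
$-340314 - T{\left(505,358 \right)} = -340314 - \frac{6176 + 731 \cdot 358}{328 \left(8 + 358\right)} = -340314 - \frac{6176 + 261698}{328 \cdot 366} = -340314 - \frac{1}{328} \cdot \frac{1}{366} \cdot 267874 = -340314 - \frac{133937}{60024} = - \frac{20427141473}{60024}$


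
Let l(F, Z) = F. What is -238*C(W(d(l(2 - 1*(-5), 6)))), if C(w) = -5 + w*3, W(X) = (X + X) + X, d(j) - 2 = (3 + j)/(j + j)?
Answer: -4624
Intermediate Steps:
d(j) = 2 + (3 + j)/(2*j) (d(j) = 2 + (3 + j)/(j + j) = 2 + (3 + j)/((2*j)) = 2 + (3 + j)*(1/(2*j)) = 2 + (3 + j)/(2*j))
W(X) = 3*X (W(X) = 2*X + X = 3*X)
C(w) = -5 + 3*w
-238*C(W(d(l(2 - 1*(-5), 6)))) = -238*(-5 + 3*(3*((3 + 5*(2 - 1*(-5)))/(2*(2 - 1*(-5)))))) = -238*(-5 + 3*(3*((3 + 5*(2 + 5))/(2*(2 + 5))))) = -238*(-5 + 3*(3*((½)*(3 + 5*7)/7))) = -238*(-5 + 3*(3*((½)*(⅐)*(3 + 35)))) = -238*(-5 + 3*(3*((½)*(⅐)*38))) = -238*(-5 + 3*(3*(19/7))) = -238*(-5 + 3*(57/7)) = -238*(-5 + 171/7) = -238*136/7 = -4624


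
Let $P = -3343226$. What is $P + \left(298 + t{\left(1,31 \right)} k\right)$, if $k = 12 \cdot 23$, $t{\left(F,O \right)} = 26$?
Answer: $-3335752$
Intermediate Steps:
$k = 276$
$P + \left(298 + t{\left(1,31 \right)} k\right) = -3343226 + \left(298 + 26 \cdot 276\right) = -3343226 + \left(298 + 7176\right) = -3343226 + 7474 = -3335752$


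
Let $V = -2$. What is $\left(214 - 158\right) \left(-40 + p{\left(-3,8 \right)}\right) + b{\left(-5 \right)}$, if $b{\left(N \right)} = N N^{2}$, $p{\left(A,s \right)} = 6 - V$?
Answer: $-1917$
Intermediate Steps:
$p{\left(A,s \right)} = 8$ ($p{\left(A,s \right)} = 6 - -2 = 6 + 2 = 8$)
$b{\left(N \right)} = N^{3}$
$\left(214 - 158\right) \left(-40 + p{\left(-3,8 \right)}\right) + b{\left(-5 \right)} = \left(214 - 158\right) \left(-40 + 8\right) + \left(-5\right)^{3} = 56 \left(-32\right) - 125 = -1792 - 125 = -1917$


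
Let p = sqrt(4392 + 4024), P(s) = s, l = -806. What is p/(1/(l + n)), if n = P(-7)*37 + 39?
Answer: -4104*sqrt(526) ≈ -94124.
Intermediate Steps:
n = -220 (n = -7*37 + 39 = -259 + 39 = -220)
p = 4*sqrt(526) (p = sqrt(8416) = 4*sqrt(526) ≈ 91.739)
p/(1/(l + n)) = (4*sqrt(526))/(1/(-806 - 220)) = (4*sqrt(526))/(1/(-1026)) = (4*sqrt(526))/(-1/1026) = (4*sqrt(526))*(-1026) = -4104*sqrt(526)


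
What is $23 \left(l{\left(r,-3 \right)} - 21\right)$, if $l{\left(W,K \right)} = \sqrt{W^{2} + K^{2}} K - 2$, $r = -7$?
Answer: $-529 - 69 \sqrt{58} \approx -1054.5$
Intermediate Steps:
$l{\left(W,K \right)} = -2 + K \sqrt{K^{2} + W^{2}}$ ($l{\left(W,K \right)} = \sqrt{K^{2} + W^{2}} K - 2 = K \sqrt{K^{2} + W^{2}} - 2 = -2 + K \sqrt{K^{2} + W^{2}}$)
$23 \left(l{\left(r,-3 \right)} - 21\right) = 23 \left(\left(-2 - 3 \sqrt{\left(-3\right)^{2} + \left(-7\right)^{2}}\right) - 21\right) = 23 \left(\left(-2 - 3 \sqrt{9 + 49}\right) - 21\right) = 23 \left(\left(-2 - 3 \sqrt{58}\right) - 21\right) = 23 \left(-23 - 3 \sqrt{58}\right) = -529 - 69 \sqrt{58}$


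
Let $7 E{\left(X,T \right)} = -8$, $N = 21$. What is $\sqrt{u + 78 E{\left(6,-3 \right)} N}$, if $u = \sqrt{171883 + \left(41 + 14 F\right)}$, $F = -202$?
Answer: $\sqrt{-1872 + 2 \sqrt{42274}} \approx 38.22 i$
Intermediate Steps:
$E{\left(X,T \right)} = - \frac{8}{7}$ ($E{\left(X,T \right)} = \frac{1}{7} \left(-8\right) = - \frac{8}{7}$)
$u = 2 \sqrt{42274}$ ($u = \sqrt{171883 + \left(41 + 14 \left(-202\right)\right)} = \sqrt{171883 + \left(41 - 2828\right)} = \sqrt{171883 - 2787} = \sqrt{169096} = 2 \sqrt{42274} \approx 411.21$)
$\sqrt{u + 78 E{\left(6,-3 \right)} N} = \sqrt{2 \sqrt{42274} + 78 \left(- \frac{8}{7}\right) 21} = \sqrt{2 \sqrt{42274} - 1872} = \sqrt{-1872 + 2 \sqrt{42274}}$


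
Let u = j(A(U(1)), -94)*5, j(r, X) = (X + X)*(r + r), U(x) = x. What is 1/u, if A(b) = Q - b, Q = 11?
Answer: -1/18800 ≈ -5.3191e-5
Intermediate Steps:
A(b) = 11 - b
j(r, X) = 4*X*r (j(r, X) = (2*X)*(2*r) = 4*X*r)
u = -18800 (u = (4*(-94)*(11 - 1*1))*5 = (4*(-94)*(11 - 1))*5 = (4*(-94)*10)*5 = -3760*5 = -18800)
1/u = 1/(-18800) = -1/18800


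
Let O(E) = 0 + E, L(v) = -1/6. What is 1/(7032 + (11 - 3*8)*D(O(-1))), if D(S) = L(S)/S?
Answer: 6/42179 ≈ 0.00014225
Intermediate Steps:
L(v) = -1/6 (L(v) = -1*1/6 = -1/6)
O(E) = E
D(S) = -1/(6*S)
1/(7032 + (11 - 3*8)*D(O(-1))) = 1/(7032 + (11 - 3*8)*(-1/6/(-1))) = 1/(7032 + (11 - 24)*(-1/6*(-1))) = 1/(7032 - 13*1/6) = 1/(7032 - 13/6) = 1/(42179/6) = 6/42179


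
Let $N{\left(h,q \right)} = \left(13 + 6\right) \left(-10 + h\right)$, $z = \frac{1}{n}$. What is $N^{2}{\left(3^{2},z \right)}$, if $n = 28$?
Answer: $361$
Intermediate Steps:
$z = \frac{1}{28} \approx 0.035714$
$N{\left(h,q \right)} = -190 + 19 h$ ($N{\left(h,q \right)} = 19 \left(-10 + h\right) = -190 + 19 h$)
$N^{2}{\left(3^{2},z \right)} = \left(-190 + 19 \cdot 3^{2}\right)^{2} = \left(-190 + 19 \cdot 9\right)^{2} = \left(-190 + 171\right)^{2} = \left(-19\right)^{2} = 361$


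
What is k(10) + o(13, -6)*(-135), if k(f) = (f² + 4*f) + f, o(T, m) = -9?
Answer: 1365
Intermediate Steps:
k(f) = f² + 5*f
k(10) + o(13, -6)*(-135) = 10*(5 + 10) - 9*(-135) = 10*15 + 1215 = 150 + 1215 = 1365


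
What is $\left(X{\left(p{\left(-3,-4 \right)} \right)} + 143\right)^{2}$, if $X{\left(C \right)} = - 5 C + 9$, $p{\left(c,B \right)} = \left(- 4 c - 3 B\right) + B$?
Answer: $2704$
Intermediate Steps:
$p{\left(c,B \right)} = - 4 c - 2 B$
$X{\left(C \right)} = 9 - 5 C$
$\left(X{\left(p{\left(-3,-4 \right)} \right)} + 143\right)^{2} = \left(\left(9 - 5 \left(\left(-4\right) \left(-3\right) - -8\right)\right) + 143\right)^{2} = \left(\left(9 - 5 \left(12 + 8\right)\right) + 143\right)^{2} = \left(\left(9 - 100\right) + 143\right)^{2} = \left(-91 + 143\right)^{2} = 52^{2} = 2704$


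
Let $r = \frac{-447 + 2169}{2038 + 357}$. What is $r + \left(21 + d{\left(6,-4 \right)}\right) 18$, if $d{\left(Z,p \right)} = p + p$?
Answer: $\frac{562152}{2395} \approx 234.72$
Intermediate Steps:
$d{\left(Z,p \right)} = 2 p$
$r = \frac{1722}{2395} \approx 0.719$
$r + \left(21 + d{\left(6,-4 \right)}\right) 18 = \frac{1722}{2395} + \left(21 + 2 \left(-4\right)\right) 18 = \frac{1722}{2395} + \left(21 - 8\right) 18 = \frac{1722}{2395} + 13 \cdot 18 = \frac{1722}{2395} + 234 = \frac{562152}{2395}$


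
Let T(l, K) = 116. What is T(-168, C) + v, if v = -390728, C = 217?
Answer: -390612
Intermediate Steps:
T(-168, C) + v = 116 - 390728 = -390612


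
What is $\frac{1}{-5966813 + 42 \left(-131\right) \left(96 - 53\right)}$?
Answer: $- \frac{1}{6203399} \approx -1.612 \cdot 10^{-7}$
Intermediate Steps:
$\frac{1}{-5966813 + 42 \left(-131\right) \left(96 - 53\right)} = \frac{1}{-5966813 - 5502 \left(96 - 53\right)} = \frac{1}{-5966813 - 236586} = \frac{1}{-6203399} = - \frac{1}{6203399}$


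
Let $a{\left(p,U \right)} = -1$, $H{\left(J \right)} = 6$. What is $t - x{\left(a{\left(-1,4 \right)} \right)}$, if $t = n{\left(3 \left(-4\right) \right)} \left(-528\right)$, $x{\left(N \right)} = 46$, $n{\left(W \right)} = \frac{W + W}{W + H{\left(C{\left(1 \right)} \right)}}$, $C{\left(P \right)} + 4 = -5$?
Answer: $-2158$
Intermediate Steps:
$C{\left(P \right)} = -9$ ($C{\left(P \right)} = -4 - 5 = -9$)
$n{\left(W \right)} = \frac{2 W}{6 + W}$ ($n{\left(W \right)} = \frac{W + W}{W + 6} = \frac{2 W}{6 + W}$)
$t = -2112$ ($t = \frac{2 \cdot 3 \left(-4\right)}{6 + 3 \left(-4\right)} \left(-528\right) = 2 \left(-12\right) \frac{1}{6 - 12} \left(-528\right) = 2 \left(-12\right) \frac{1}{-6} \left(-528\right) = 2 \left(-12\right) \left(- \frac{1}{6}\right) \left(-528\right) = 4 \left(-528\right) = -2112$)
$t - x{\left(a{\left(-1,4 \right)} \right)} = -2112 - 46 = -2158$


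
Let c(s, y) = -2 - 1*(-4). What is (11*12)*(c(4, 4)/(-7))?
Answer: -264/7 ≈ -37.714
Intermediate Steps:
c(s, y) = 2 (c(s, y) = -2 + 4 = 2)
(11*12)*(c(4, 4)/(-7)) = (11*12)*(2/(-7)) = 132*(2*(-⅐)) = 132*(-2/7) = -264/7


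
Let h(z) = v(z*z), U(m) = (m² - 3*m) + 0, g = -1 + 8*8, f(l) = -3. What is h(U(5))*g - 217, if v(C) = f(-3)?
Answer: -406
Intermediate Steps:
v(C) = -3
g = 63 (g = -1 + 64 = 63)
U(m) = m² - 3*m
h(z) = -3
h(U(5))*g - 217 = -3*63 - 217 = -189 - 217 = -406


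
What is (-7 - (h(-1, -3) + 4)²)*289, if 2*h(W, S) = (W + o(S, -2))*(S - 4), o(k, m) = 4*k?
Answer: -2840581/4 ≈ -7.1015e+5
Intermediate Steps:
h(W, S) = (-4 + S)*(W + 4*S)/2 (h(W, S) = ((W + 4*S)*(S - 4))/2 = ((W + 4*S)*(-4 + S))/2 = ((-4 + S)*(W + 4*S))/2 = (-4 + S)*(W + 4*S)/2)
(-7 - (h(-1, -3) + 4)²)*289 = (-7 - ((-8*(-3) - 2*(-1) + 2*(-3)² + (½)*(-3)*(-1)) + 4)²)*289 = (-7 - ((24 + 2 + 2*9 + 3/2) + 4)²)*289 = (-7 - ((24 + 2 + 18 + 3/2) + 4)²)*289 = (-7 - (91/2 + 4)²)*289 = (-7 - (99/2)²)*289 = (-7 - 1*9801/4)*289 = (-7 - 9801/4)*289 = -9829/4*289 = -2840581/4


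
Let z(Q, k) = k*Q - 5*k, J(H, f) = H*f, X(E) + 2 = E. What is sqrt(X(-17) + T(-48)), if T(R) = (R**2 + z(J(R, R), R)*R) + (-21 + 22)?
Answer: 9*sqrt(65422) ≈ 2302.0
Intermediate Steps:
X(E) = -2 + E
z(Q, k) = -5*k + Q*k (z(Q, k) = Q*k - 5*k = -5*k + Q*k)
T(R) = 1 + R**2 + R**2*(-5 + R**2) (T(R) = (R**2 + (R*(-5 + R*R))*R) + (-21 + 22) = (R**2 + (R*(-5 + R**2))*R) + 1 = (R**2 + R**2*(-5 + R**2)) + 1 = 1 + R**2 + R**2*(-5 + R**2))
sqrt(X(-17) + T(-48)) = sqrt((-2 - 17) + (1 + (-48)**4 - 4*(-48)**2)) = sqrt(-19 + (1 + 5308416 - 4*2304)) = sqrt(-19 + (1 + 5308416 - 9216)) = sqrt(-19 + 5299201) = sqrt(5299182) = 9*sqrt(65422)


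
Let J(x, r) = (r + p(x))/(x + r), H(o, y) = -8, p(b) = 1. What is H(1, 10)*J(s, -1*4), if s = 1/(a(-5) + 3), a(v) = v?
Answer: -16/3 ≈ -5.3333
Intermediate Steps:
s = -½ (s = 1/(-5 + 3) = 1/(-2) = -½ ≈ -0.50000)
J(x, r) = (1 + r)/(r + x) (J(x, r) = (r + 1)/(x + r) = (1 + r)/(r + x))
H(1, 10)*J(s, -1*4) = -8*(1 - 1*4)/(-1*4 - ½) = -8*(1 - 4)/(-4 - ½) = -8*(-3)/(-9/2) = -(-16)*(-3)/9 = -8*⅔ = -16/3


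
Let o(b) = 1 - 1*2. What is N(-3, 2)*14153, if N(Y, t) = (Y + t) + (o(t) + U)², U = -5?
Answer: 495355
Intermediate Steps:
o(b) = -1 (o(b) = 1 - 2 = -1)
N(Y, t) = 36 + Y + t (N(Y, t) = (Y + t) + (-1 - 5)² = (Y + t) + (-6)² = (Y + t) + 36 = 36 + Y + t)
N(-3, 2)*14153 = (36 - 3 + 2)*14153 = 35*14153 = 495355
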